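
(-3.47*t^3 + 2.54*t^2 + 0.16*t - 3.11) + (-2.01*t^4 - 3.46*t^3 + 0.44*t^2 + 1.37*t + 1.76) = -2.01*t^4 - 6.93*t^3 + 2.98*t^2 + 1.53*t - 1.35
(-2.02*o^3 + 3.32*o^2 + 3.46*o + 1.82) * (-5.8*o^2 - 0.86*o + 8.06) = 11.716*o^5 - 17.5188*o^4 - 39.2044*o^3 + 13.2276*o^2 + 26.3224*o + 14.6692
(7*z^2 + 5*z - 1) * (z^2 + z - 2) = 7*z^4 + 12*z^3 - 10*z^2 - 11*z + 2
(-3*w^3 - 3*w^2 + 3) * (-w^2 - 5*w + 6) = 3*w^5 + 18*w^4 - 3*w^3 - 21*w^2 - 15*w + 18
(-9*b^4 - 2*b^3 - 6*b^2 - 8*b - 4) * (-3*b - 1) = 27*b^5 + 15*b^4 + 20*b^3 + 30*b^2 + 20*b + 4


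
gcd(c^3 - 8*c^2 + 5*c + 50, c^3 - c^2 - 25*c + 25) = c - 5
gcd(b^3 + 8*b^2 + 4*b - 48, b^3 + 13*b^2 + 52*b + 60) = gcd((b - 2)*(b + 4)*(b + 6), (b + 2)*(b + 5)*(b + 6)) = b + 6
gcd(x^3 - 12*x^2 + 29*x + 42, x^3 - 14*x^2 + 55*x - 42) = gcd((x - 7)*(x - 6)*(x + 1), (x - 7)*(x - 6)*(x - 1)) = x^2 - 13*x + 42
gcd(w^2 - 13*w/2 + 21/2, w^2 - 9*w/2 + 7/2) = w - 7/2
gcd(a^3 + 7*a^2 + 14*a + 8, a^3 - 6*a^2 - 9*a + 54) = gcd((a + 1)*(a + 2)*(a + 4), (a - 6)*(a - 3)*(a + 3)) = 1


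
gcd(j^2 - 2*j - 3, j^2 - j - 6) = j - 3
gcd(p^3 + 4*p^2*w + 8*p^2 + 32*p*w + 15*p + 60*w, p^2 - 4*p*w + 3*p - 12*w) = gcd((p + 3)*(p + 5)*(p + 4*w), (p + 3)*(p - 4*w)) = p + 3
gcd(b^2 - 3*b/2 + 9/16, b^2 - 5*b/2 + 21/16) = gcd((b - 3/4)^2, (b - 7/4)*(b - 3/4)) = b - 3/4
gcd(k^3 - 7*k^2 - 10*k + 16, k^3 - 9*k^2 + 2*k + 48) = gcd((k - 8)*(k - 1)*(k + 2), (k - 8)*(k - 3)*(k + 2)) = k^2 - 6*k - 16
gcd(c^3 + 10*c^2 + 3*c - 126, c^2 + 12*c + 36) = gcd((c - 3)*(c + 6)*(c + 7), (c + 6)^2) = c + 6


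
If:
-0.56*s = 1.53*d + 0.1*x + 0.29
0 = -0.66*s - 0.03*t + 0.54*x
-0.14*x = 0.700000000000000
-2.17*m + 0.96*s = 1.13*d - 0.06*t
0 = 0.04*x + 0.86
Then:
No Solution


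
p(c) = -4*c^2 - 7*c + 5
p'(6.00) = -55.00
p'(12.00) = -103.00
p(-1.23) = 7.56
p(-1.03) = 7.97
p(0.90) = -4.54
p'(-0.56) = -2.52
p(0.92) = -4.83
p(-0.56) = 7.67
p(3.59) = -71.68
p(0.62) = -0.88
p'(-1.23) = 2.84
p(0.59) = -0.52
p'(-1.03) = 1.24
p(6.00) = -181.00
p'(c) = -8*c - 7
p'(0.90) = -14.20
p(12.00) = -655.00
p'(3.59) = -35.72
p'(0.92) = -14.36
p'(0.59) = -11.72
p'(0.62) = -11.96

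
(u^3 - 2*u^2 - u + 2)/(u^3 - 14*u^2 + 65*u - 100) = (u^3 - 2*u^2 - u + 2)/(u^3 - 14*u^2 + 65*u - 100)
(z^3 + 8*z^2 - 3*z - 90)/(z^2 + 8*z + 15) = (z^2 + 3*z - 18)/(z + 3)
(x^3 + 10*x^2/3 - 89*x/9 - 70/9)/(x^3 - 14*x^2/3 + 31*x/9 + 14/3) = (x + 5)/(x - 3)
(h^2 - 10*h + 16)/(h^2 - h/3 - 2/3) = 3*(-h^2 + 10*h - 16)/(-3*h^2 + h + 2)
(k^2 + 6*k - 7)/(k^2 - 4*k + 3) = (k + 7)/(k - 3)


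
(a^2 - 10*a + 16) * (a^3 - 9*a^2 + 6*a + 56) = a^5 - 19*a^4 + 112*a^3 - 148*a^2 - 464*a + 896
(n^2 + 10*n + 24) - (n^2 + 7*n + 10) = 3*n + 14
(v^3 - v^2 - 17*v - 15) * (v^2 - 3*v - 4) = v^5 - 4*v^4 - 18*v^3 + 40*v^2 + 113*v + 60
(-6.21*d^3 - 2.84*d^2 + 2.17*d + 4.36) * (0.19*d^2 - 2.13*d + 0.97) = -1.1799*d^5 + 12.6877*d^4 + 0.437799999999999*d^3 - 6.5485*d^2 - 7.1819*d + 4.2292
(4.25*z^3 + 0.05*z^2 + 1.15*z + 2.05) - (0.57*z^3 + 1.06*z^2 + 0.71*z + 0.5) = 3.68*z^3 - 1.01*z^2 + 0.44*z + 1.55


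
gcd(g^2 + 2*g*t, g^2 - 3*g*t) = g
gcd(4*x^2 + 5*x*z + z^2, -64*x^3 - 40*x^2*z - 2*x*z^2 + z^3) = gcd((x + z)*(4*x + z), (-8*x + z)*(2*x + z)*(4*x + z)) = 4*x + z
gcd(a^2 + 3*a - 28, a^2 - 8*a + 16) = a - 4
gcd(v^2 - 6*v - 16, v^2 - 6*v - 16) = v^2 - 6*v - 16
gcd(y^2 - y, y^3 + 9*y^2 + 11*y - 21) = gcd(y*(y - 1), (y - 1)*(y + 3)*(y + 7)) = y - 1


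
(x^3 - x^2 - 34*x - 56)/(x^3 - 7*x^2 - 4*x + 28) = (x + 4)/(x - 2)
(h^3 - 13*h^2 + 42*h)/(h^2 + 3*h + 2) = h*(h^2 - 13*h + 42)/(h^2 + 3*h + 2)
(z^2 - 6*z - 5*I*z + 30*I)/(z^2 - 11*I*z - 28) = (-z^2 + 6*z + 5*I*z - 30*I)/(-z^2 + 11*I*z + 28)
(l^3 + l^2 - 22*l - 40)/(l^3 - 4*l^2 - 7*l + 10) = (l + 4)/(l - 1)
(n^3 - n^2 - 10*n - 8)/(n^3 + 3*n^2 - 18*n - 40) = (n + 1)/(n + 5)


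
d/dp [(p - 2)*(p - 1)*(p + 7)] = 3*p^2 + 8*p - 19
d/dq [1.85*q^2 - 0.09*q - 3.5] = 3.7*q - 0.09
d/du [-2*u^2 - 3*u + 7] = -4*u - 3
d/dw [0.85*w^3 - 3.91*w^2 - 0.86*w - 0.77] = 2.55*w^2 - 7.82*w - 0.86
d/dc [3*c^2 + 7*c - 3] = 6*c + 7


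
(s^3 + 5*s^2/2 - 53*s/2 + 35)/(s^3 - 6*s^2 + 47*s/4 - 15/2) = 2*(s + 7)/(2*s - 3)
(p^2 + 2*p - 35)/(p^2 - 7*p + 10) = (p + 7)/(p - 2)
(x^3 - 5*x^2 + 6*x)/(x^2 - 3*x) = x - 2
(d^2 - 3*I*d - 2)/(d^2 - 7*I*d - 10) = (d - I)/(d - 5*I)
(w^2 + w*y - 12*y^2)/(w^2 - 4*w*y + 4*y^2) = (w^2 + w*y - 12*y^2)/(w^2 - 4*w*y + 4*y^2)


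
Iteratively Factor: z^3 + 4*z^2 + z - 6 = (z + 3)*(z^2 + z - 2) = (z + 2)*(z + 3)*(z - 1)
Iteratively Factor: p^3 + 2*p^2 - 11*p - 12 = (p + 4)*(p^2 - 2*p - 3) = (p - 3)*(p + 4)*(p + 1)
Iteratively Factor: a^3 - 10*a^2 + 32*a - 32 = (a - 2)*(a^2 - 8*a + 16) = (a - 4)*(a - 2)*(a - 4)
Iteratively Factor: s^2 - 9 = (s - 3)*(s + 3)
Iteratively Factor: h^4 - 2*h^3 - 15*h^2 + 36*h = (h - 3)*(h^3 + h^2 - 12*h) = (h - 3)^2*(h^2 + 4*h) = (h - 3)^2*(h + 4)*(h)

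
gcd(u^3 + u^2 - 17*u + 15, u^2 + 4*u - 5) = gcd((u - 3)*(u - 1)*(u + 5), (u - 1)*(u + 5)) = u^2 + 4*u - 5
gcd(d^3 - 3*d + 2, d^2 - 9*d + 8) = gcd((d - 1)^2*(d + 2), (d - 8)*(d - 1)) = d - 1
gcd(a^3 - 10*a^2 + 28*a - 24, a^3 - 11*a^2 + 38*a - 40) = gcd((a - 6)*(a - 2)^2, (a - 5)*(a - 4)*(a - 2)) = a - 2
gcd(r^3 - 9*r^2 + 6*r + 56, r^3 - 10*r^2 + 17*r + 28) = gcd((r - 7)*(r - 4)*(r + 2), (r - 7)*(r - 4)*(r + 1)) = r^2 - 11*r + 28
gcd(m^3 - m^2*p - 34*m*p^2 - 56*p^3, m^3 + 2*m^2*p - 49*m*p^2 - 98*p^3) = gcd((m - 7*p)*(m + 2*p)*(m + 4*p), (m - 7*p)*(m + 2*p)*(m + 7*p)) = -m^2 + 5*m*p + 14*p^2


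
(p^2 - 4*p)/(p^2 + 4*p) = (p - 4)/(p + 4)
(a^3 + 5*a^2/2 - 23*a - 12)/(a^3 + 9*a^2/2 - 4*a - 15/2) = (2*a^3 + 5*a^2 - 46*a - 24)/(2*a^3 + 9*a^2 - 8*a - 15)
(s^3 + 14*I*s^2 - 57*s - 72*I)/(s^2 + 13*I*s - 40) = (s^2 + 6*I*s - 9)/(s + 5*I)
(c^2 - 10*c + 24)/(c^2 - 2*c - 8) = (c - 6)/(c + 2)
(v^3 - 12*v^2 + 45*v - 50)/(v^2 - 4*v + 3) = (v^3 - 12*v^2 + 45*v - 50)/(v^2 - 4*v + 3)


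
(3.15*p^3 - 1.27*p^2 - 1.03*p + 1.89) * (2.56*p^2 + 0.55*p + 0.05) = 8.064*p^5 - 1.5187*p^4 - 3.1778*p^3 + 4.2084*p^2 + 0.988*p + 0.0945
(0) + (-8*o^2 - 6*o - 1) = -8*o^2 - 6*o - 1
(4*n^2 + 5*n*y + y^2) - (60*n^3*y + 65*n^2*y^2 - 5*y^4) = -60*n^3*y - 65*n^2*y^2 + 4*n^2 + 5*n*y + 5*y^4 + y^2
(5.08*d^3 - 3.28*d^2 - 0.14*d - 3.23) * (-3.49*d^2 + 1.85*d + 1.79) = -17.7292*d^5 + 20.8452*d^4 + 3.5138*d^3 + 5.1425*d^2 - 6.2261*d - 5.7817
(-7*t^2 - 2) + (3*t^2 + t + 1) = -4*t^2 + t - 1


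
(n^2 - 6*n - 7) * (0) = 0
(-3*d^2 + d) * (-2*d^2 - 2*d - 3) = 6*d^4 + 4*d^3 + 7*d^2 - 3*d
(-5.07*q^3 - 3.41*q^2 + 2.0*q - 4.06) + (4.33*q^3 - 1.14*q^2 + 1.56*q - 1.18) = -0.74*q^3 - 4.55*q^2 + 3.56*q - 5.24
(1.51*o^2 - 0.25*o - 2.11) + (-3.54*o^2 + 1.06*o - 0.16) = -2.03*o^2 + 0.81*o - 2.27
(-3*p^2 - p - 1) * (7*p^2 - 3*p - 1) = -21*p^4 + 2*p^3 - p^2 + 4*p + 1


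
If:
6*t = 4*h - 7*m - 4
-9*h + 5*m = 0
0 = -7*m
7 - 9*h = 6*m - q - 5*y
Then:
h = 0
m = 0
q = -5*y - 7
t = -2/3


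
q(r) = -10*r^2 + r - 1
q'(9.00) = -179.00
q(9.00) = -802.00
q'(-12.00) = 241.00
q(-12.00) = -1453.00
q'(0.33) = -5.60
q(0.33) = -1.76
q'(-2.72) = 55.40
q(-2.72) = -77.70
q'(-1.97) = 40.40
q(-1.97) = -41.78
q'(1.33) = -25.60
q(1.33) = -17.36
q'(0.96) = -18.20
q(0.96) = -9.26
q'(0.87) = -16.40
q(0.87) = -7.70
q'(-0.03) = 1.60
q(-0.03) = -1.04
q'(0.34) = -5.80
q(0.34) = -1.82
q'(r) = 1 - 20*r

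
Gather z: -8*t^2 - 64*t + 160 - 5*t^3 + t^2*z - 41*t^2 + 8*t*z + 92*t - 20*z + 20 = -5*t^3 - 49*t^2 + 28*t + z*(t^2 + 8*t - 20) + 180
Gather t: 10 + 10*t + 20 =10*t + 30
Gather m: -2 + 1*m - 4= m - 6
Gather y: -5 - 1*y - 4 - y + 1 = -2*y - 8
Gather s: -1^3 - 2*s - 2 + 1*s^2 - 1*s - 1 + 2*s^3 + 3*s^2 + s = 2*s^3 + 4*s^2 - 2*s - 4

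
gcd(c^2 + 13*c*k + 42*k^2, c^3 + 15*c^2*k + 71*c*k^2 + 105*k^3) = c + 7*k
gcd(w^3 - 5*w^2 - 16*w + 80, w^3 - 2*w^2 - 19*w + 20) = w^2 - w - 20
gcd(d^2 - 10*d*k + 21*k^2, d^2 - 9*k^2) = d - 3*k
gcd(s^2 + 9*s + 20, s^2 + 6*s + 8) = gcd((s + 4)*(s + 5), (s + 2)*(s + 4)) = s + 4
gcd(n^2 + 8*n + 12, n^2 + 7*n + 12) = 1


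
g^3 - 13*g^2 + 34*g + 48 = (g - 8)*(g - 6)*(g + 1)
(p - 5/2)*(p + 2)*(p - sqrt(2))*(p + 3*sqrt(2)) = p^4 - p^3/2 + 2*sqrt(2)*p^3 - 11*p^2 - sqrt(2)*p^2 - 10*sqrt(2)*p + 3*p + 30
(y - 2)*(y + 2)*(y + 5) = y^3 + 5*y^2 - 4*y - 20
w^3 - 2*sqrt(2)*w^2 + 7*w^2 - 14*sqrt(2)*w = w*(w + 7)*(w - 2*sqrt(2))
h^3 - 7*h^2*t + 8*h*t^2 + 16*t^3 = (h - 4*t)^2*(h + t)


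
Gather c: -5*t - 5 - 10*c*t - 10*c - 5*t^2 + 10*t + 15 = c*(-10*t - 10) - 5*t^2 + 5*t + 10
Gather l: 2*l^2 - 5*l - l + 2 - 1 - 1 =2*l^2 - 6*l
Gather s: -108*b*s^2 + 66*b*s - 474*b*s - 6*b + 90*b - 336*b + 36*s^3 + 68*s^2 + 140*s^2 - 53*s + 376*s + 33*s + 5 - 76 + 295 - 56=-252*b + 36*s^3 + s^2*(208 - 108*b) + s*(356 - 408*b) + 168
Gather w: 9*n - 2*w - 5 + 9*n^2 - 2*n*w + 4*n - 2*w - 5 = 9*n^2 + 13*n + w*(-2*n - 4) - 10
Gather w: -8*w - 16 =-8*w - 16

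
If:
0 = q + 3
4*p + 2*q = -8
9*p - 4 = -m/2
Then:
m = 17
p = -1/2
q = -3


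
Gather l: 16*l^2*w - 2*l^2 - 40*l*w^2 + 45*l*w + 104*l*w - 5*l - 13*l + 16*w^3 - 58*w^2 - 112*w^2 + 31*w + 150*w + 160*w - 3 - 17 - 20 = l^2*(16*w - 2) + l*(-40*w^2 + 149*w - 18) + 16*w^3 - 170*w^2 + 341*w - 40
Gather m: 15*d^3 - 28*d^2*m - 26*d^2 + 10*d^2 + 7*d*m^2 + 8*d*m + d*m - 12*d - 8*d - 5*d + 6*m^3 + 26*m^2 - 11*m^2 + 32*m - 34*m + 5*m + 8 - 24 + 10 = 15*d^3 - 16*d^2 - 25*d + 6*m^3 + m^2*(7*d + 15) + m*(-28*d^2 + 9*d + 3) - 6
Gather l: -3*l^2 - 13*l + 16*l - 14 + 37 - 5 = -3*l^2 + 3*l + 18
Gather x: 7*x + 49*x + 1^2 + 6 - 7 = 56*x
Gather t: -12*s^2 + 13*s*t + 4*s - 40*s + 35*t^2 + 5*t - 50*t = -12*s^2 - 36*s + 35*t^2 + t*(13*s - 45)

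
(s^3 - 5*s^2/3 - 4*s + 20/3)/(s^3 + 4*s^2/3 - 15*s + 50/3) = (s + 2)/(s + 5)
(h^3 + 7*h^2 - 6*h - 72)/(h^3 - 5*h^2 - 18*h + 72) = (h + 6)/(h - 6)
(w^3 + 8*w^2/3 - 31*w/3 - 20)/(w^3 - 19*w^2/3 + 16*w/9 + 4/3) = 3*(3*w^3 + 8*w^2 - 31*w - 60)/(9*w^3 - 57*w^2 + 16*w + 12)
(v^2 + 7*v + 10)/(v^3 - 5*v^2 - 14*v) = (v + 5)/(v*(v - 7))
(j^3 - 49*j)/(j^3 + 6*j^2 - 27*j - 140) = j*(j - 7)/(j^2 - j - 20)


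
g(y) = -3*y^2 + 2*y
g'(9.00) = -52.00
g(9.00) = -225.00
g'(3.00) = -16.00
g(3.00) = -21.00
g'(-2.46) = 16.76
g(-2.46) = -23.07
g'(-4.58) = 29.48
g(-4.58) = -72.09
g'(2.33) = -11.98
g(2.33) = -11.63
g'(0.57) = -1.42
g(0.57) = 0.17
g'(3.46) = -18.76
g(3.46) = -28.99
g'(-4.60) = 29.60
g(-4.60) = -72.68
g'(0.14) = 1.16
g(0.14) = 0.22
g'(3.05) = -16.30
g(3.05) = -21.81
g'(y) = 2 - 6*y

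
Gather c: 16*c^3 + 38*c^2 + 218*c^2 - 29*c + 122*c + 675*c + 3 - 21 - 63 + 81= 16*c^3 + 256*c^2 + 768*c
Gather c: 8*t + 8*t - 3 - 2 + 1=16*t - 4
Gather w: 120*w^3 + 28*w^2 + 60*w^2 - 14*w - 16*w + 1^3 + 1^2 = 120*w^3 + 88*w^2 - 30*w + 2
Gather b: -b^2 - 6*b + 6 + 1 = -b^2 - 6*b + 7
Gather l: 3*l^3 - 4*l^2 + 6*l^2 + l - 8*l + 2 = 3*l^3 + 2*l^2 - 7*l + 2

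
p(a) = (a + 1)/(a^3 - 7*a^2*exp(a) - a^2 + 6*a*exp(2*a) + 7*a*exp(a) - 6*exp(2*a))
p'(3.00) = 0.00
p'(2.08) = -0.03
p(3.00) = 0.00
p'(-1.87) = -0.02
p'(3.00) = 0.00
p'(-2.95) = 0.01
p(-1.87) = 0.05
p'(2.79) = -0.00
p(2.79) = 0.00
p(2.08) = 0.01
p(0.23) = -0.21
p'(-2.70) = 0.01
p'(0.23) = -0.20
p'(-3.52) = 0.01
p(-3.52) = 0.04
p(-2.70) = 0.05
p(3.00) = 0.00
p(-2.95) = 0.05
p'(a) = (a + 1)*(7*a^2*exp(a) - 3*a^2 - 12*a*exp(2*a) + 7*a*exp(a) + 2*a + 6*exp(2*a) - 7*exp(a))/(a^3 - 7*a^2*exp(a) - a^2 + 6*a*exp(2*a) + 7*a*exp(a) - 6*exp(2*a))^2 + 1/(a^3 - 7*a^2*exp(a) - a^2 + 6*a*exp(2*a) + 7*a*exp(a) - 6*exp(2*a)) = (a^3 - 7*a^2*exp(a) - a^2 + 6*a*exp(2*a) + 7*a*exp(a) + (a + 1)*(7*a^2*exp(a) - 3*a^2 - 12*a*exp(2*a) + 7*a*exp(a) + 2*a + 6*exp(2*a) - 7*exp(a)) - 6*exp(2*a))/(a^3 - 7*a^2*exp(a) - a^2 + 6*a*exp(2*a) + 7*a*exp(a) - 6*exp(2*a))^2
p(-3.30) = 0.05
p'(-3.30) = 0.01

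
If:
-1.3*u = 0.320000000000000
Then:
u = -0.25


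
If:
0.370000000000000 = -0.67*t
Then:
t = -0.55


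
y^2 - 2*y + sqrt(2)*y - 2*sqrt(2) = (y - 2)*(y + sqrt(2))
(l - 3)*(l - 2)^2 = l^3 - 7*l^2 + 16*l - 12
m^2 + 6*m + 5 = (m + 1)*(m + 5)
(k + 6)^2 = k^2 + 12*k + 36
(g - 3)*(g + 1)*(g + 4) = g^3 + 2*g^2 - 11*g - 12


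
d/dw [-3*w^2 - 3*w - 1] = -6*w - 3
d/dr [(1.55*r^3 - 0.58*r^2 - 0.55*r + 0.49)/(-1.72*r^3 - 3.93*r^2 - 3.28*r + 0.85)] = (-7.0891*r^4 - 12.06*r^3 + 6.2218*r^2 + 2.8654*r + 1.1397)/(2.9584*r^6 + 13.5192*r^5 + 26.7281*r^4 + 22.8568*r^3 + 4.0774*r^2 - 5.576*r + 0.7225)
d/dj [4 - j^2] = -2*j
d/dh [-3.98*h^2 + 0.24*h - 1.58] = 0.24 - 7.96*h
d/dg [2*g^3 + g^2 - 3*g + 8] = 6*g^2 + 2*g - 3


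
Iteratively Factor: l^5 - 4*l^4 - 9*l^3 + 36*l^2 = (l - 4)*(l^4 - 9*l^2) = (l - 4)*(l - 3)*(l^3 + 3*l^2) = l*(l - 4)*(l - 3)*(l^2 + 3*l) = l^2*(l - 4)*(l - 3)*(l + 3)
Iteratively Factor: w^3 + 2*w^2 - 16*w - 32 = (w + 2)*(w^2 - 16) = (w - 4)*(w + 2)*(w + 4)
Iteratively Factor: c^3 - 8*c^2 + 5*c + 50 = (c + 2)*(c^2 - 10*c + 25) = (c - 5)*(c + 2)*(c - 5)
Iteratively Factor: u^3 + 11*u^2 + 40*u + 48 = (u + 3)*(u^2 + 8*u + 16) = (u + 3)*(u + 4)*(u + 4)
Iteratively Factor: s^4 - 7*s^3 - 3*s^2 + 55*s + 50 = (s - 5)*(s^3 - 2*s^2 - 13*s - 10) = (s - 5)^2*(s^2 + 3*s + 2) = (s - 5)^2*(s + 1)*(s + 2)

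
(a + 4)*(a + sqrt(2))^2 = a^3 + 2*sqrt(2)*a^2 + 4*a^2 + 2*a + 8*sqrt(2)*a + 8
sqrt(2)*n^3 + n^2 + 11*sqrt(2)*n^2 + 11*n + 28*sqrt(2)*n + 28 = (n + 4)*(n + 7)*(sqrt(2)*n + 1)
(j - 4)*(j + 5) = j^2 + j - 20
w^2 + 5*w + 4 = (w + 1)*(w + 4)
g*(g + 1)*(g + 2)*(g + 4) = g^4 + 7*g^3 + 14*g^2 + 8*g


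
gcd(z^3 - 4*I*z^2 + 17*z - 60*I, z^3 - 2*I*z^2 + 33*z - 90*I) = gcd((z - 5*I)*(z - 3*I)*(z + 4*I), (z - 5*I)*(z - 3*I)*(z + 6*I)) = z^2 - 8*I*z - 15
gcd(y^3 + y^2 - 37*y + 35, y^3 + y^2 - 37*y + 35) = y^3 + y^2 - 37*y + 35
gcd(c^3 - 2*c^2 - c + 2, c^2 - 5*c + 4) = c - 1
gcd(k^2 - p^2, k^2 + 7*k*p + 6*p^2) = k + p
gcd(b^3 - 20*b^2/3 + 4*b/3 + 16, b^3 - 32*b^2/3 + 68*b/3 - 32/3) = b - 2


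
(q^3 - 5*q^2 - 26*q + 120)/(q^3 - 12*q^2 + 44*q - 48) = (q + 5)/(q - 2)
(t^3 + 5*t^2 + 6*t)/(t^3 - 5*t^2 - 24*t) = (t + 2)/(t - 8)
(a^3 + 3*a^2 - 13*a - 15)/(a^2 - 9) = (a^2 + 6*a + 5)/(a + 3)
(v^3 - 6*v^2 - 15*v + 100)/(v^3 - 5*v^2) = (v^2 - v - 20)/v^2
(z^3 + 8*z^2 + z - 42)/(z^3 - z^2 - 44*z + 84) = (z + 3)/(z - 6)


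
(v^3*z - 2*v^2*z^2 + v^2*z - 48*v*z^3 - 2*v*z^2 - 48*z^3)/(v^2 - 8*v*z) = z*(v^2 + 6*v*z + v + 6*z)/v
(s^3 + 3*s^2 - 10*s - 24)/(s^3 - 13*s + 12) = (s + 2)/(s - 1)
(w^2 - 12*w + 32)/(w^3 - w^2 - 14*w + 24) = (w^2 - 12*w + 32)/(w^3 - w^2 - 14*w + 24)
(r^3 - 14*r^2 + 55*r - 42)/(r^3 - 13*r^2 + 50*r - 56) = (r^2 - 7*r + 6)/(r^2 - 6*r + 8)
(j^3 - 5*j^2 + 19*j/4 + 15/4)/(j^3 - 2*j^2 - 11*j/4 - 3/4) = (2*j - 5)/(2*j + 1)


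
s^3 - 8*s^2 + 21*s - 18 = (s - 3)^2*(s - 2)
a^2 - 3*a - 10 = (a - 5)*(a + 2)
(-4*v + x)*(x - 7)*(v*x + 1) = -4*v^2*x^2 + 28*v^2*x + v*x^3 - 7*v*x^2 - 4*v*x + 28*v + x^2 - 7*x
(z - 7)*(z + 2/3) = z^2 - 19*z/3 - 14/3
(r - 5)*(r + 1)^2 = r^3 - 3*r^2 - 9*r - 5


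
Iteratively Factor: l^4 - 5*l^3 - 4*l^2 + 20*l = (l - 5)*(l^3 - 4*l) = (l - 5)*(l - 2)*(l^2 + 2*l) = (l - 5)*(l - 2)*(l + 2)*(l)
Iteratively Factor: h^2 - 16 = (h - 4)*(h + 4)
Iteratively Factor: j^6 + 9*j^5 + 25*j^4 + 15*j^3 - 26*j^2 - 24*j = (j - 1)*(j^5 + 10*j^4 + 35*j^3 + 50*j^2 + 24*j) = (j - 1)*(j + 4)*(j^4 + 6*j^3 + 11*j^2 + 6*j) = (j - 1)*(j + 1)*(j + 4)*(j^3 + 5*j^2 + 6*j) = (j - 1)*(j + 1)*(j + 2)*(j + 4)*(j^2 + 3*j) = j*(j - 1)*(j + 1)*(j + 2)*(j + 4)*(j + 3)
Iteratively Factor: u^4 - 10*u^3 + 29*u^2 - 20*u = (u - 5)*(u^3 - 5*u^2 + 4*u) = (u - 5)*(u - 4)*(u^2 - u) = (u - 5)*(u - 4)*(u - 1)*(u)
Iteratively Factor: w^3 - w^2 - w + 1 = (w - 1)*(w^2 - 1) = (w - 1)^2*(w + 1)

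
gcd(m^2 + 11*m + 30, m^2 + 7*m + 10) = m + 5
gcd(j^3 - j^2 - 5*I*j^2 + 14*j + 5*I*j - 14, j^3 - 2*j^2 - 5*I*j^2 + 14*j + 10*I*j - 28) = j^2 - 5*I*j + 14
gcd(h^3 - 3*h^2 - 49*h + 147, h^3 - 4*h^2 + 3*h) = h - 3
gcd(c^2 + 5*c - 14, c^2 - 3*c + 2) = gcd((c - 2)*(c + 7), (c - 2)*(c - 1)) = c - 2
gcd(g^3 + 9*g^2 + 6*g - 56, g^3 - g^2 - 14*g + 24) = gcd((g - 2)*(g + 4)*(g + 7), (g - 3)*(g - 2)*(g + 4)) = g^2 + 2*g - 8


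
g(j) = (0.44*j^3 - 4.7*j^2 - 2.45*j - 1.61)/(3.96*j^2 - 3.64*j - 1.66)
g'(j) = (3.64 - 7.92*j)*(0.44*j^3 - 4.7*j^2 - 2.45*j - 1.61)/(3.96*j^2 - 3.64*j - 1.66)^2 + (1.32*j^2 - 9.4*j - 2.45)/(3.96*j^2 - 3.64*j - 1.66)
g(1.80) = -4.05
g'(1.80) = 6.03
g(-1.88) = -0.86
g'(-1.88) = 0.20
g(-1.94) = -0.87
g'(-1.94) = 0.20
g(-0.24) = 2.33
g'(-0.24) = -22.88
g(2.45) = -2.23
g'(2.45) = 1.33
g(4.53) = -1.08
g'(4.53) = 0.27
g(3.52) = -1.42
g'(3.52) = 0.44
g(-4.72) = -1.36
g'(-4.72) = 0.15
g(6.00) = -0.76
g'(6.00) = 0.18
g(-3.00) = -1.08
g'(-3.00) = 0.18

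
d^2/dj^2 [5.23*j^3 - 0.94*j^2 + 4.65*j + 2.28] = 31.38*j - 1.88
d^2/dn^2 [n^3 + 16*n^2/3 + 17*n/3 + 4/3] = 6*n + 32/3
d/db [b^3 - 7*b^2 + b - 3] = 3*b^2 - 14*b + 1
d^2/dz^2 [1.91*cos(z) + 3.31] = -1.91*cos(z)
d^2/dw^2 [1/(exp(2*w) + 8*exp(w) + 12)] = 4*(-(exp(w) + 2)*(exp(2*w) + 8*exp(w) + 12) + 2*(exp(w) + 4)^2*exp(w))*exp(w)/(exp(2*w) + 8*exp(w) + 12)^3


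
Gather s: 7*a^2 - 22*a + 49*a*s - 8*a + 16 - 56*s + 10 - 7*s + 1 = 7*a^2 - 30*a + s*(49*a - 63) + 27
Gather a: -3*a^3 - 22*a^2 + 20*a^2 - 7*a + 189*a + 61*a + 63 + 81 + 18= -3*a^3 - 2*a^2 + 243*a + 162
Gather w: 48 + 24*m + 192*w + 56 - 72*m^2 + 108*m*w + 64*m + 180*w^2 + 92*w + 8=-72*m^2 + 88*m + 180*w^2 + w*(108*m + 284) + 112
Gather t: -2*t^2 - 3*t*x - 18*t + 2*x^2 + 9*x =-2*t^2 + t*(-3*x - 18) + 2*x^2 + 9*x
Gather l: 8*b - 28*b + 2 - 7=-20*b - 5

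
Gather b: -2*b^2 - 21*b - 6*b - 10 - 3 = -2*b^2 - 27*b - 13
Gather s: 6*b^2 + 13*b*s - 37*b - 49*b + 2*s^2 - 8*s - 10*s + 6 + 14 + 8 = 6*b^2 - 86*b + 2*s^2 + s*(13*b - 18) + 28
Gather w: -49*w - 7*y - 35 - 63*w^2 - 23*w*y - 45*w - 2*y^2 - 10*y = -63*w^2 + w*(-23*y - 94) - 2*y^2 - 17*y - 35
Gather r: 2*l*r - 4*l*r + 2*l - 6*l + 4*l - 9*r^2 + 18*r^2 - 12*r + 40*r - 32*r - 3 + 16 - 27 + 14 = 9*r^2 + r*(-2*l - 4)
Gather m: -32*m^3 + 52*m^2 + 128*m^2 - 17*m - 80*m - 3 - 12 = -32*m^3 + 180*m^2 - 97*m - 15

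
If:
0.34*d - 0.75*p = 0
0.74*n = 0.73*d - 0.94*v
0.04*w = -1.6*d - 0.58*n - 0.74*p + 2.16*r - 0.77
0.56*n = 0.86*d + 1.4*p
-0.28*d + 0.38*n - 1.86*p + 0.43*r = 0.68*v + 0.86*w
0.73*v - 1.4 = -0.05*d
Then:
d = -1.53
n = -4.08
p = -0.69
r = -2.15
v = 2.02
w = -2.48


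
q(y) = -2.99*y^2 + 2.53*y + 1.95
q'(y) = 2.53 - 5.98*y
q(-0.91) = -2.83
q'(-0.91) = 7.97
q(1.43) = -0.55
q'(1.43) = -6.02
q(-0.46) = 0.15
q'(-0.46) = 5.28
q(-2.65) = -25.75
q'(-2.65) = 18.38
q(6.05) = -92.18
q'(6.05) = -33.65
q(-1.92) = -13.93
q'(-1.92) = 14.01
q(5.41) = -71.87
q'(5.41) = -29.82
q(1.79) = -3.10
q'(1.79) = -8.17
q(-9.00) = -263.01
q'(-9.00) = 56.35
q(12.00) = -398.25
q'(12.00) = -69.23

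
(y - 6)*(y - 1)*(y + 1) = y^3 - 6*y^2 - y + 6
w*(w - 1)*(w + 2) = w^3 + w^2 - 2*w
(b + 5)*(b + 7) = b^2 + 12*b + 35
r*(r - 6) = r^2 - 6*r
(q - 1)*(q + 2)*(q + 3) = q^3 + 4*q^2 + q - 6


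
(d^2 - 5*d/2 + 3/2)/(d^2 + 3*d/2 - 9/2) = (d - 1)/(d + 3)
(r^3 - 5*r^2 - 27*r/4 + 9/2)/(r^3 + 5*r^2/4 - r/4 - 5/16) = 4*(2*r^2 - 9*r - 18)/(8*r^2 + 14*r + 5)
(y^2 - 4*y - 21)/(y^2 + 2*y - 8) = (y^2 - 4*y - 21)/(y^2 + 2*y - 8)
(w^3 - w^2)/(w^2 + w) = w*(w - 1)/(w + 1)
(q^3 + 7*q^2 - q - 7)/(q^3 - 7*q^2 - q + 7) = (q + 7)/(q - 7)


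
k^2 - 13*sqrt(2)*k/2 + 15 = (k - 5*sqrt(2))*(k - 3*sqrt(2)/2)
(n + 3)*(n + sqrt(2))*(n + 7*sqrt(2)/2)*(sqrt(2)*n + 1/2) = sqrt(2)*n^4 + 3*sqrt(2)*n^3 + 19*n^3/2 + 37*sqrt(2)*n^2/4 + 57*n^2/2 + 7*n/2 + 111*sqrt(2)*n/4 + 21/2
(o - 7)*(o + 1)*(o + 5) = o^3 - o^2 - 37*o - 35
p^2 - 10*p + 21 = (p - 7)*(p - 3)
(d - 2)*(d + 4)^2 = d^3 + 6*d^2 - 32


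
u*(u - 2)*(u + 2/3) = u^3 - 4*u^2/3 - 4*u/3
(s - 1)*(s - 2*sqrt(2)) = s^2 - 2*sqrt(2)*s - s + 2*sqrt(2)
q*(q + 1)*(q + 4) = q^3 + 5*q^2 + 4*q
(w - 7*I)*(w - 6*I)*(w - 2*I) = w^3 - 15*I*w^2 - 68*w + 84*I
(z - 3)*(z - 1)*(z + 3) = z^3 - z^2 - 9*z + 9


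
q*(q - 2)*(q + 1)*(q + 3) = q^4 + 2*q^3 - 5*q^2 - 6*q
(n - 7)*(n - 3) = n^2 - 10*n + 21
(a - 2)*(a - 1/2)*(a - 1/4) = a^3 - 11*a^2/4 + 13*a/8 - 1/4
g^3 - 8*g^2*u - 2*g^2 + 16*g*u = g*(g - 2)*(g - 8*u)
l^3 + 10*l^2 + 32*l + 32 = (l + 2)*(l + 4)^2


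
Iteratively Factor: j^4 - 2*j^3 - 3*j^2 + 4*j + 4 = (j + 1)*(j^3 - 3*j^2 + 4) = (j - 2)*(j + 1)*(j^2 - j - 2) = (j - 2)*(j + 1)^2*(j - 2)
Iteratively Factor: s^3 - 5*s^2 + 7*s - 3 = (s - 1)*(s^2 - 4*s + 3) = (s - 1)^2*(s - 3)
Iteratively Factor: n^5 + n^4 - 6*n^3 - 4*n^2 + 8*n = (n - 1)*(n^4 + 2*n^3 - 4*n^2 - 8*n) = (n - 1)*(n + 2)*(n^3 - 4*n) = (n - 1)*(n + 2)^2*(n^2 - 2*n) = (n - 2)*(n - 1)*(n + 2)^2*(n)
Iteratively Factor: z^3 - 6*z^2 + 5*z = (z - 1)*(z^2 - 5*z) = z*(z - 1)*(z - 5)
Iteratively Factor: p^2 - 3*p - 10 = (p - 5)*(p + 2)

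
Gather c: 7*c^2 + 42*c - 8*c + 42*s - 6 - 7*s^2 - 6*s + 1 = 7*c^2 + 34*c - 7*s^2 + 36*s - 5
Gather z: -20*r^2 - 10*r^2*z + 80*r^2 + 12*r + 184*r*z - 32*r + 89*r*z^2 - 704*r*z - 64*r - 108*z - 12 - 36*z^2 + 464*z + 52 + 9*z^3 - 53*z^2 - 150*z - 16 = 60*r^2 - 84*r + 9*z^3 + z^2*(89*r - 89) + z*(-10*r^2 - 520*r + 206) + 24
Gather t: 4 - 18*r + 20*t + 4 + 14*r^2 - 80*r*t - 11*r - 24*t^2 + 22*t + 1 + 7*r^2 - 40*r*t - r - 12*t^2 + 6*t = 21*r^2 - 30*r - 36*t^2 + t*(48 - 120*r) + 9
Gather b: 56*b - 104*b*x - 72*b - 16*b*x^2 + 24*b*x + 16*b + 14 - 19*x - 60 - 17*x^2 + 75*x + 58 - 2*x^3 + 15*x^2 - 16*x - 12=b*(-16*x^2 - 80*x) - 2*x^3 - 2*x^2 + 40*x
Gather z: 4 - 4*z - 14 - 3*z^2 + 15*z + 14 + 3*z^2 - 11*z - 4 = 0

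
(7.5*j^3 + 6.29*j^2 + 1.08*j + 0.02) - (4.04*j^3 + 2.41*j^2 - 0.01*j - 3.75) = 3.46*j^3 + 3.88*j^2 + 1.09*j + 3.77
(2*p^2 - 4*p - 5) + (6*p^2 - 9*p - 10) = 8*p^2 - 13*p - 15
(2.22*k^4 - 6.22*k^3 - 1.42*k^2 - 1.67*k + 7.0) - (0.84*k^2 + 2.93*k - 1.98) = 2.22*k^4 - 6.22*k^3 - 2.26*k^2 - 4.6*k + 8.98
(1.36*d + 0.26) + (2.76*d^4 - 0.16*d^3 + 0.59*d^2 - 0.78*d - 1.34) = 2.76*d^4 - 0.16*d^3 + 0.59*d^2 + 0.58*d - 1.08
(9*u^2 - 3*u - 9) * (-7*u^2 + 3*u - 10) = -63*u^4 + 48*u^3 - 36*u^2 + 3*u + 90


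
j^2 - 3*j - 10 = (j - 5)*(j + 2)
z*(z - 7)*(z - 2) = z^3 - 9*z^2 + 14*z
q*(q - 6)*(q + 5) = q^3 - q^2 - 30*q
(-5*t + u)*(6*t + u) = -30*t^2 + t*u + u^2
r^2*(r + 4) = r^3 + 4*r^2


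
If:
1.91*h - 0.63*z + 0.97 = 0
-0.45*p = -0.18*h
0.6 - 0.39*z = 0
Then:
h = -0.00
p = -0.00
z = 1.54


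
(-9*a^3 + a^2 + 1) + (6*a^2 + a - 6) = -9*a^3 + 7*a^2 + a - 5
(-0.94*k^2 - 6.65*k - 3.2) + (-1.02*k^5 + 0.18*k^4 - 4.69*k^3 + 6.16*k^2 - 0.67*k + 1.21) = -1.02*k^5 + 0.18*k^4 - 4.69*k^3 + 5.22*k^2 - 7.32*k - 1.99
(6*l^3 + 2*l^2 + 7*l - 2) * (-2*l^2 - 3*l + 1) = -12*l^5 - 22*l^4 - 14*l^3 - 15*l^2 + 13*l - 2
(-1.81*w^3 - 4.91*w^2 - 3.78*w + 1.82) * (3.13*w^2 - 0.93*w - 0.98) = -5.6653*w^5 - 13.685*w^4 - 5.4913*w^3 + 14.0238*w^2 + 2.0118*w - 1.7836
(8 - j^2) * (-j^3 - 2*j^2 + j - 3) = j^5 + 2*j^4 - 9*j^3 - 13*j^2 + 8*j - 24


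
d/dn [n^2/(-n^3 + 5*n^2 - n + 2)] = n*(n^3 - n + 4)/(n^6 - 10*n^5 + 27*n^4 - 14*n^3 + 21*n^2 - 4*n + 4)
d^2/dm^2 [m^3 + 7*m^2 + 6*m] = 6*m + 14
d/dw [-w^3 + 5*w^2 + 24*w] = -3*w^2 + 10*w + 24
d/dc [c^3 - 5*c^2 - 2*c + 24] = 3*c^2 - 10*c - 2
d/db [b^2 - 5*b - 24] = 2*b - 5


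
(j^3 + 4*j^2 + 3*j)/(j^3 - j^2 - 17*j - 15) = j/(j - 5)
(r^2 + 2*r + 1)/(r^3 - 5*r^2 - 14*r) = (r^2 + 2*r + 1)/(r*(r^2 - 5*r - 14))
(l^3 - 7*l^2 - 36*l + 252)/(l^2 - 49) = (l^2 - 36)/(l + 7)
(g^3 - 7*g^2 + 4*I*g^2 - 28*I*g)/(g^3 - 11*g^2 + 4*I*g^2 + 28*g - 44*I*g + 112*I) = g/(g - 4)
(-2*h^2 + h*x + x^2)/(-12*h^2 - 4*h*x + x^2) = (-h + x)/(-6*h + x)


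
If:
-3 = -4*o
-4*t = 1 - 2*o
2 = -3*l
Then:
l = -2/3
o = 3/4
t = 1/8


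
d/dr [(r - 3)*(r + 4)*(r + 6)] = 3*r^2 + 14*r - 6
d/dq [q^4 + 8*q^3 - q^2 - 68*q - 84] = 4*q^3 + 24*q^2 - 2*q - 68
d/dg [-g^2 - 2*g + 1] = -2*g - 2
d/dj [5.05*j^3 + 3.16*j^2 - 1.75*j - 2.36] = 15.15*j^2 + 6.32*j - 1.75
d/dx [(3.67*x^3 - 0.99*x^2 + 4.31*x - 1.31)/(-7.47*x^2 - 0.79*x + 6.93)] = (-27.4149*x^4 - 5.7986*x^3 + 109.2771*x^2 - 33.2928*x + 28.8334)/(55.8009*x^4 + 11.8026*x^3 - 102.9101*x^2 - 10.9494*x + 48.0249)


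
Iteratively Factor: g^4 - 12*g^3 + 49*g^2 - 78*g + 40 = (g - 4)*(g^3 - 8*g^2 + 17*g - 10) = (g - 4)*(g - 2)*(g^2 - 6*g + 5) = (g - 5)*(g - 4)*(g - 2)*(g - 1)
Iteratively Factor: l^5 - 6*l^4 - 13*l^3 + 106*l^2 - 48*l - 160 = (l - 5)*(l^4 - l^3 - 18*l^2 + 16*l + 32) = (l - 5)*(l - 2)*(l^3 + l^2 - 16*l - 16) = (l - 5)*(l - 2)*(l + 1)*(l^2 - 16) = (l - 5)*(l - 4)*(l - 2)*(l + 1)*(l + 4)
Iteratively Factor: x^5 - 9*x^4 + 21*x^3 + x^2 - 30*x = (x - 3)*(x^4 - 6*x^3 + 3*x^2 + 10*x) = (x - 3)*(x + 1)*(x^3 - 7*x^2 + 10*x) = x*(x - 3)*(x + 1)*(x^2 - 7*x + 10) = x*(x - 3)*(x - 2)*(x + 1)*(x - 5)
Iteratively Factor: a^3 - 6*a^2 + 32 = (a - 4)*(a^2 - 2*a - 8) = (a - 4)^2*(a + 2)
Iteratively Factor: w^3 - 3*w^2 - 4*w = (w + 1)*(w^2 - 4*w) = w*(w + 1)*(w - 4)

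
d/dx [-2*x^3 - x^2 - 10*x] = -6*x^2 - 2*x - 10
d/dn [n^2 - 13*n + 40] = 2*n - 13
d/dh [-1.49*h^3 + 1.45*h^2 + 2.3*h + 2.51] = -4.47*h^2 + 2.9*h + 2.3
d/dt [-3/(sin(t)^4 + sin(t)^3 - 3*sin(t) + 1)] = 3*(4*sin(t)^3 + 3*sin(t)^2 - 3)*cos(t)/(sin(t)^4 + sin(t)^3 - 3*sin(t) + 1)^2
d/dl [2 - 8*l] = -8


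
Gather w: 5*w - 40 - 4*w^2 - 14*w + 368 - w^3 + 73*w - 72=-w^3 - 4*w^2 + 64*w + 256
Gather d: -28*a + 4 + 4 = 8 - 28*a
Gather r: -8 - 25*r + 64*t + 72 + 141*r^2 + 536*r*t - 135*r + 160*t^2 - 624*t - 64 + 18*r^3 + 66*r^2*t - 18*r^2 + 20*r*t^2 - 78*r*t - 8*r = 18*r^3 + r^2*(66*t + 123) + r*(20*t^2 + 458*t - 168) + 160*t^2 - 560*t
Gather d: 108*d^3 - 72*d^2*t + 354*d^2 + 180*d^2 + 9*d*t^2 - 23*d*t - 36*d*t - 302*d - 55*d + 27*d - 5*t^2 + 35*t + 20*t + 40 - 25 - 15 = 108*d^3 + d^2*(534 - 72*t) + d*(9*t^2 - 59*t - 330) - 5*t^2 + 55*t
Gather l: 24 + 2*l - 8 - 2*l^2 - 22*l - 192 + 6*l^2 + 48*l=4*l^2 + 28*l - 176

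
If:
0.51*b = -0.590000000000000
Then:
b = -1.16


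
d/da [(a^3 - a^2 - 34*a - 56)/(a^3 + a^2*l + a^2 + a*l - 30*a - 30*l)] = ((3*a^2 - 2*a - 34)*(a^3 + a^2*l + a^2 + a*l - 30*a - 30*l) + (-a^3 + a^2 + 34*a + 56)*(3*a^2 + 2*a*l + 2*a + l - 30))/(a^3 + a^2*l + a^2 + a*l - 30*a - 30*l)^2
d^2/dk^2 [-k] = 0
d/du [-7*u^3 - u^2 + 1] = u*(-21*u - 2)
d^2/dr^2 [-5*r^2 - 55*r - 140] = -10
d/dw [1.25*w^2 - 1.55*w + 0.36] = 2.5*w - 1.55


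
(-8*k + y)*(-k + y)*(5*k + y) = 40*k^3 - 37*k^2*y - 4*k*y^2 + y^3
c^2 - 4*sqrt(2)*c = c*(c - 4*sqrt(2))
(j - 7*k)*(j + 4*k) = j^2 - 3*j*k - 28*k^2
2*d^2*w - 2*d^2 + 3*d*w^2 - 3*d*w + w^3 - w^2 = (d + w)*(2*d + w)*(w - 1)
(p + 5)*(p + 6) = p^2 + 11*p + 30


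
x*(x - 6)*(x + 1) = x^3 - 5*x^2 - 6*x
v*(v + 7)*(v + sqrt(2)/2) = v^3 + sqrt(2)*v^2/2 + 7*v^2 + 7*sqrt(2)*v/2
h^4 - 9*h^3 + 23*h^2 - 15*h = h*(h - 5)*(h - 3)*(h - 1)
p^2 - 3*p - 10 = (p - 5)*(p + 2)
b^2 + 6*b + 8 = (b + 2)*(b + 4)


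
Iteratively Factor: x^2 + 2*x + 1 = (x + 1)*(x + 1)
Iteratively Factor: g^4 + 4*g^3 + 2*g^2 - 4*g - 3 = (g + 1)*(g^3 + 3*g^2 - g - 3) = (g - 1)*(g + 1)*(g^2 + 4*g + 3) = (g - 1)*(g + 1)*(g + 3)*(g + 1)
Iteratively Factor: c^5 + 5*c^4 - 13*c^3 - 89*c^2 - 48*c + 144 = (c + 3)*(c^4 + 2*c^3 - 19*c^2 - 32*c + 48) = (c + 3)*(c + 4)*(c^3 - 2*c^2 - 11*c + 12) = (c - 4)*(c + 3)*(c + 4)*(c^2 + 2*c - 3) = (c - 4)*(c - 1)*(c + 3)*(c + 4)*(c + 3)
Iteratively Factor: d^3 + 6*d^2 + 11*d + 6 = (d + 3)*(d^2 + 3*d + 2) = (d + 2)*(d + 3)*(d + 1)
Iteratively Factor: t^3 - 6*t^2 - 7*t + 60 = (t + 3)*(t^2 - 9*t + 20) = (t - 5)*(t + 3)*(t - 4)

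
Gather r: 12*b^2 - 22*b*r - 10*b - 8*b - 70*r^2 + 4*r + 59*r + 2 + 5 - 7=12*b^2 - 18*b - 70*r^2 + r*(63 - 22*b)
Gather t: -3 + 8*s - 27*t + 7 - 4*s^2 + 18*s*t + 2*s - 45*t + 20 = -4*s^2 + 10*s + t*(18*s - 72) + 24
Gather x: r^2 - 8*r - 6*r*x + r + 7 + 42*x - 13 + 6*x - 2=r^2 - 7*r + x*(48 - 6*r) - 8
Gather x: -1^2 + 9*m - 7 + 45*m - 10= 54*m - 18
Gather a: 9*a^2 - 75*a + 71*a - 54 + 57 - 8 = 9*a^2 - 4*a - 5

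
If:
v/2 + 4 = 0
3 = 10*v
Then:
No Solution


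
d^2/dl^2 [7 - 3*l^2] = -6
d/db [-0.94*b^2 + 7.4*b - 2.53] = 7.4 - 1.88*b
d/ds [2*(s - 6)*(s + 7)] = 4*s + 2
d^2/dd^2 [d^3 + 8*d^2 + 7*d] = 6*d + 16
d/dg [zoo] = 0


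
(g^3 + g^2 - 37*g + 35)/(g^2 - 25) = (g^2 + 6*g - 7)/(g + 5)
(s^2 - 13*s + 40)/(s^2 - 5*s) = (s - 8)/s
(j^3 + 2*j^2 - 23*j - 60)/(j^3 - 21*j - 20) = (j + 3)/(j + 1)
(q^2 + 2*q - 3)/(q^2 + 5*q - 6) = (q + 3)/(q + 6)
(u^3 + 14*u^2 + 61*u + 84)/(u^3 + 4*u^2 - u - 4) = (u^2 + 10*u + 21)/(u^2 - 1)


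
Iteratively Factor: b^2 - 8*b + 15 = (b - 5)*(b - 3)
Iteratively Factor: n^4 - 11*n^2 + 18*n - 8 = (n - 1)*(n^3 + n^2 - 10*n + 8) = (n - 1)^2*(n^2 + 2*n - 8) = (n - 2)*(n - 1)^2*(n + 4)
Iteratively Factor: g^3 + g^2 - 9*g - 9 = (g + 3)*(g^2 - 2*g - 3) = (g - 3)*(g + 3)*(g + 1)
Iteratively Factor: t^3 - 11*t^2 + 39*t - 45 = (t - 3)*(t^2 - 8*t + 15) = (t - 5)*(t - 3)*(t - 3)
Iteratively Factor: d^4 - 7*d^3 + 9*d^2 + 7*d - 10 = (d + 1)*(d^3 - 8*d^2 + 17*d - 10) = (d - 2)*(d + 1)*(d^2 - 6*d + 5) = (d - 2)*(d - 1)*(d + 1)*(d - 5)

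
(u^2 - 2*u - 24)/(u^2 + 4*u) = (u - 6)/u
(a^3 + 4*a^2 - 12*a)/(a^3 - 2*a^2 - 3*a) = (-a^2 - 4*a + 12)/(-a^2 + 2*a + 3)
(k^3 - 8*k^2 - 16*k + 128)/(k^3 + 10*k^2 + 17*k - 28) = (k^2 - 12*k + 32)/(k^2 + 6*k - 7)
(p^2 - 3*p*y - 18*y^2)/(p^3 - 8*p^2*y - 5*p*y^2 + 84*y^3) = (p - 6*y)/(p^2 - 11*p*y + 28*y^2)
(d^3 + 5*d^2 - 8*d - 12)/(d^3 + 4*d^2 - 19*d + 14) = (d^2 + 7*d + 6)/(d^2 + 6*d - 7)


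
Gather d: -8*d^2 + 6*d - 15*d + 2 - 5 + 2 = -8*d^2 - 9*d - 1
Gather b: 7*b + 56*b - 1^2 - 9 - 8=63*b - 18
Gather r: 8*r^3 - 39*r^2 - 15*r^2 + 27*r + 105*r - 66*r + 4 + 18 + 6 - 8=8*r^3 - 54*r^2 + 66*r + 20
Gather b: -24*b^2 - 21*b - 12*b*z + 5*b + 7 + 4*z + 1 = -24*b^2 + b*(-12*z - 16) + 4*z + 8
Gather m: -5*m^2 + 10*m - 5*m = -5*m^2 + 5*m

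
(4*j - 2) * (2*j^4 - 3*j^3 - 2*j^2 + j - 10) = 8*j^5 - 16*j^4 - 2*j^3 + 8*j^2 - 42*j + 20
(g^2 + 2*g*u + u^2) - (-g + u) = g^2 + 2*g*u + g + u^2 - u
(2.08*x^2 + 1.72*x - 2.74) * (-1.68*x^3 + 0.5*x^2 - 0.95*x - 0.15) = -3.4944*x^5 - 1.8496*x^4 + 3.4872*x^3 - 3.316*x^2 + 2.345*x + 0.411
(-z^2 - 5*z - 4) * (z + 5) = -z^3 - 10*z^2 - 29*z - 20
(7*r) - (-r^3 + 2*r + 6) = r^3 + 5*r - 6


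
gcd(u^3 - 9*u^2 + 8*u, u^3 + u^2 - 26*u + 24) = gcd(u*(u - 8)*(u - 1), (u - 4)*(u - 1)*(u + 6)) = u - 1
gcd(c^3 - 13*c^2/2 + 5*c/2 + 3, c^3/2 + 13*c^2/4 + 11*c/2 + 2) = c + 1/2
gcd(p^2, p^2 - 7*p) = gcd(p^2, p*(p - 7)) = p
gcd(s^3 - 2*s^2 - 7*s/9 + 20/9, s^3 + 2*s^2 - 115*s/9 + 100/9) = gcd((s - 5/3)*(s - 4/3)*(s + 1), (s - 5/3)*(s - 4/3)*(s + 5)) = s^2 - 3*s + 20/9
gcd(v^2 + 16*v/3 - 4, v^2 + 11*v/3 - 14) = v + 6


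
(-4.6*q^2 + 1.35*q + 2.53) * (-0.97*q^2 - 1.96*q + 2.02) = 4.462*q^4 + 7.7065*q^3 - 14.3921*q^2 - 2.2318*q + 5.1106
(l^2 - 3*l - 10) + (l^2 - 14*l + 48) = 2*l^2 - 17*l + 38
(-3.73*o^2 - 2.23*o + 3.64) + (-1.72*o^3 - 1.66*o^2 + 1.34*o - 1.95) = -1.72*o^3 - 5.39*o^2 - 0.89*o + 1.69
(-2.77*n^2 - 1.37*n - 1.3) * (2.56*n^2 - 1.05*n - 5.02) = -7.0912*n^4 - 0.5987*n^3 + 12.0159*n^2 + 8.2424*n + 6.526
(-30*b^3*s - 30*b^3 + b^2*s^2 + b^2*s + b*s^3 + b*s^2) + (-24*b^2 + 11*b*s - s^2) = -30*b^3*s - 30*b^3 + b^2*s^2 + b^2*s - 24*b^2 + b*s^3 + b*s^2 + 11*b*s - s^2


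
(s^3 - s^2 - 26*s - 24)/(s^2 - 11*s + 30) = (s^2 + 5*s + 4)/(s - 5)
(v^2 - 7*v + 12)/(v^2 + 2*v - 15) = (v - 4)/(v + 5)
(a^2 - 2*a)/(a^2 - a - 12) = a*(2 - a)/(-a^2 + a + 12)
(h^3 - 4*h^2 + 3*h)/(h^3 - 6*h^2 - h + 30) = h*(h - 1)/(h^2 - 3*h - 10)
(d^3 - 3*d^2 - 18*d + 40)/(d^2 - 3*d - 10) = (d^2 + 2*d - 8)/(d + 2)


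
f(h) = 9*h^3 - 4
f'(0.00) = 0.00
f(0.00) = -4.00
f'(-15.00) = 6075.00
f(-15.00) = -30379.00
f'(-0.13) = 0.46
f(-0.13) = -4.02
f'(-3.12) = 262.83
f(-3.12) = -277.34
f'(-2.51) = 170.10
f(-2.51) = -146.32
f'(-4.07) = 447.25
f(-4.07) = -610.77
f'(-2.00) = 108.00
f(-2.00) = -76.00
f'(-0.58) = 9.08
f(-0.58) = -5.76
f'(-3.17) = 271.32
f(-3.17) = -290.70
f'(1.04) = 29.20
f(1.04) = 6.12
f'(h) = 27*h^2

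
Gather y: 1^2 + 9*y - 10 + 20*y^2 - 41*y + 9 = 20*y^2 - 32*y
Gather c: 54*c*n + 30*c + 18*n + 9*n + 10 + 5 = c*(54*n + 30) + 27*n + 15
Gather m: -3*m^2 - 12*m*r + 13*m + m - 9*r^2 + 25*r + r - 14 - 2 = -3*m^2 + m*(14 - 12*r) - 9*r^2 + 26*r - 16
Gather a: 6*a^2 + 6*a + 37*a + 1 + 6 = 6*a^2 + 43*a + 7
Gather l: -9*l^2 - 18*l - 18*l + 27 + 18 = -9*l^2 - 36*l + 45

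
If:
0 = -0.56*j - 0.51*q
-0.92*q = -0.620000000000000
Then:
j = -0.61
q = 0.67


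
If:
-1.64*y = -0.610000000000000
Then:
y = 0.37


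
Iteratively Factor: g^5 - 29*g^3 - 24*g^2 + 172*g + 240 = (g + 2)*(g^4 - 2*g^3 - 25*g^2 + 26*g + 120) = (g + 2)*(g + 4)*(g^3 - 6*g^2 - g + 30) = (g + 2)^2*(g + 4)*(g^2 - 8*g + 15) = (g - 3)*(g + 2)^2*(g + 4)*(g - 5)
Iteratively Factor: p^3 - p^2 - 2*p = (p + 1)*(p^2 - 2*p) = (p - 2)*(p + 1)*(p)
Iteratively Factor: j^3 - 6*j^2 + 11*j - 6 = (j - 3)*(j^2 - 3*j + 2) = (j - 3)*(j - 2)*(j - 1)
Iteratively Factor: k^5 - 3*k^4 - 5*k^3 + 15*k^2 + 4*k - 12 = (k + 2)*(k^4 - 5*k^3 + 5*k^2 + 5*k - 6) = (k - 2)*(k + 2)*(k^3 - 3*k^2 - k + 3) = (k - 2)*(k - 1)*(k + 2)*(k^2 - 2*k - 3) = (k - 3)*(k - 2)*(k - 1)*(k + 2)*(k + 1)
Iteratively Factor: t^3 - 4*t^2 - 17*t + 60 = (t + 4)*(t^2 - 8*t + 15) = (t - 5)*(t + 4)*(t - 3)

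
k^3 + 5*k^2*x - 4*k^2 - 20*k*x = k*(k - 4)*(k + 5*x)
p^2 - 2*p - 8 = (p - 4)*(p + 2)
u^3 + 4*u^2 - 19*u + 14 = (u - 2)*(u - 1)*(u + 7)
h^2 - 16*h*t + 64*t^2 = (h - 8*t)^2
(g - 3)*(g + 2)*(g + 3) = g^3 + 2*g^2 - 9*g - 18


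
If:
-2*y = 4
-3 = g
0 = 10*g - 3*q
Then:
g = -3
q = -10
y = -2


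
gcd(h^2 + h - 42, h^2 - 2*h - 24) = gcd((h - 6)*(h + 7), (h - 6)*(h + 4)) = h - 6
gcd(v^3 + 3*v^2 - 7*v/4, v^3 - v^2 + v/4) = v^2 - v/2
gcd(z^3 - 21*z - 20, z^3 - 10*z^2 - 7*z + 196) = z + 4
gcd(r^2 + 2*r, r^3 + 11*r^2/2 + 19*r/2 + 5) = r + 2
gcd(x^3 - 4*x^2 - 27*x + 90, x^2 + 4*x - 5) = x + 5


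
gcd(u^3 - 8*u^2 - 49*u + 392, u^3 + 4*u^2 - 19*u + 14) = u + 7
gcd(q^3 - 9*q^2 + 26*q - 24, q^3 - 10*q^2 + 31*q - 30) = q^2 - 5*q + 6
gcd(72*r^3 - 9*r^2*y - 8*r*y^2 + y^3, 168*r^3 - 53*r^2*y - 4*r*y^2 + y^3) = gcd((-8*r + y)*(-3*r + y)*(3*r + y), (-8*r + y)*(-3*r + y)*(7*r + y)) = 24*r^2 - 11*r*y + y^2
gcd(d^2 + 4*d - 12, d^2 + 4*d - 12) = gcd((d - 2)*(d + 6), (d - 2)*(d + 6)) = d^2 + 4*d - 12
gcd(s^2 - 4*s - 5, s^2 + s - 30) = s - 5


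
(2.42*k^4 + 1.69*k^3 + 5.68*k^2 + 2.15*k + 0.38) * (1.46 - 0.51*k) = -1.2342*k^5 + 2.6713*k^4 - 0.4294*k^3 + 7.1963*k^2 + 2.9452*k + 0.5548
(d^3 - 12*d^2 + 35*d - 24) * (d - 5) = d^4 - 17*d^3 + 95*d^2 - 199*d + 120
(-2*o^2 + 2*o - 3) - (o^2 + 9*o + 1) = -3*o^2 - 7*o - 4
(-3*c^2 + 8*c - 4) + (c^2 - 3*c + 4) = -2*c^2 + 5*c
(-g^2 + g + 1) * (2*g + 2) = -2*g^3 + 4*g + 2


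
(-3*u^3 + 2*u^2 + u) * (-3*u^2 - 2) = 9*u^5 - 6*u^4 + 3*u^3 - 4*u^2 - 2*u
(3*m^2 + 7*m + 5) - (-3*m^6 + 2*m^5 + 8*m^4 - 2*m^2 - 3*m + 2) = 3*m^6 - 2*m^5 - 8*m^4 + 5*m^2 + 10*m + 3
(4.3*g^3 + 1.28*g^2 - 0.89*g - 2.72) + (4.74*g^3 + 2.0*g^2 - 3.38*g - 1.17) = 9.04*g^3 + 3.28*g^2 - 4.27*g - 3.89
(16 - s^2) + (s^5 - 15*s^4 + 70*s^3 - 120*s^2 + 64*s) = s^5 - 15*s^4 + 70*s^3 - 121*s^2 + 64*s + 16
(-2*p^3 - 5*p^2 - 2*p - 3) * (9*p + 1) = -18*p^4 - 47*p^3 - 23*p^2 - 29*p - 3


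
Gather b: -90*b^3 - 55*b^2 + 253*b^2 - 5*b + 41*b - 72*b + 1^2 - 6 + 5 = -90*b^3 + 198*b^2 - 36*b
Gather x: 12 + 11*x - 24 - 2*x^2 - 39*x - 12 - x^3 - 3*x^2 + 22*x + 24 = -x^3 - 5*x^2 - 6*x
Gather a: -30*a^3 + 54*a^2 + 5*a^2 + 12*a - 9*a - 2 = -30*a^3 + 59*a^2 + 3*a - 2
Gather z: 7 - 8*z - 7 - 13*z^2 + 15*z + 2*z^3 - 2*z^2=2*z^3 - 15*z^2 + 7*z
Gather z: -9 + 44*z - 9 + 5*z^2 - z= 5*z^2 + 43*z - 18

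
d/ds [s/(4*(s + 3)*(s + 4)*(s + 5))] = (-s^3 - 6*s^2 + 30)/(2*(s^6 + 24*s^5 + 238*s^4 + 1248*s^3 + 3649*s^2 + 5640*s + 3600))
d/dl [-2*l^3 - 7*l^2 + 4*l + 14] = -6*l^2 - 14*l + 4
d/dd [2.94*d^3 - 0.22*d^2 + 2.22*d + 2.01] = 8.82*d^2 - 0.44*d + 2.22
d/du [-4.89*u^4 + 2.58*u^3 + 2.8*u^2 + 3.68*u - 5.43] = -19.56*u^3 + 7.74*u^2 + 5.6*u + 3.68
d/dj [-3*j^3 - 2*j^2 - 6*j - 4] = -9*j^2 - 4*j - 6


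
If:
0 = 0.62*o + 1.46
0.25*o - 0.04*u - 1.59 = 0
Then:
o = -2.35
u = -54.47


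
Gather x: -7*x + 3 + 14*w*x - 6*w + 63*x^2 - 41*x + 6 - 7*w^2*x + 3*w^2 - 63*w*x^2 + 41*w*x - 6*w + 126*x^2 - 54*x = 3*w^2 - 12*w + x^2*(189 - 63*w) + x*(-7*w^2 + 55*w - 102) + 9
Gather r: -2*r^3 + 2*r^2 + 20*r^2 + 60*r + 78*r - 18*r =-2*r^3 + 22*r^2 + 120*r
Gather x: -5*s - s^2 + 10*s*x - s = -s^2 + 10*s*x - 6*s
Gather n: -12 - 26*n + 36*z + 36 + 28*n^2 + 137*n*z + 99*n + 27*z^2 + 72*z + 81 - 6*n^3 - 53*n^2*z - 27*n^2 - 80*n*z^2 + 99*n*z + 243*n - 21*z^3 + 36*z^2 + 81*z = -6*n^3 + n^2*(1 - 53*z) + n*(-80*z^2 + 236*z + 316) - 21*z^3 + 63*z^2 + 189*z + 105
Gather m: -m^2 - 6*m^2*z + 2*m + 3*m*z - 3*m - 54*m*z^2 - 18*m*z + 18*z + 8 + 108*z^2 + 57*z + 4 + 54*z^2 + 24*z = m^2*(-6*z - 1) + m*(-54*z^2 - 15*z - 1) + 162*z^2 + 99*z + 12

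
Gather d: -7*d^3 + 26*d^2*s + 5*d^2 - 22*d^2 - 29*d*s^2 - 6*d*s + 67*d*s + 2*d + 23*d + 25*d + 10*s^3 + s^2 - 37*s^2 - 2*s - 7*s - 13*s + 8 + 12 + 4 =-7*d^3 + d^2*(26*s - 17) + d*(-29*s^2 + 61*s + 50) + 10*s^3 - 36*s^2 - 22*s + 24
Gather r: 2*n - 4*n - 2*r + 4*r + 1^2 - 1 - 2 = -2*n + 2*r - 2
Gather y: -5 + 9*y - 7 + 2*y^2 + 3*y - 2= 2*y^2 + 12*y - 14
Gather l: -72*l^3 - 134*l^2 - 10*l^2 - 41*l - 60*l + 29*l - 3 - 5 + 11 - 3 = -72*l^3 - 144*l^2 - 72*l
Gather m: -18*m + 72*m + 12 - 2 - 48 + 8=54*m - 30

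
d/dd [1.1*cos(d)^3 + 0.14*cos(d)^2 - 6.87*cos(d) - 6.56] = (-3.3*cos(d)^2 - 0.28*cos(d) + 6.87)*sin(d)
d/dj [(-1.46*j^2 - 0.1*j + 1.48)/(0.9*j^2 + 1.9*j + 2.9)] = (-2.684*j^2 - 11.132*j - 3.102)/(0.81*j^4 + 3.42*j^3 + 8.83*j^2 + 11.02*j + 8.41)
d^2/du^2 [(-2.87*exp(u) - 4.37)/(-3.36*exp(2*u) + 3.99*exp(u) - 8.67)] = (32.401152*exp(4*u) + 235.818576*exp(3*u) - 677.397168*exp(2*u) - 340.359768*exp(u) + 366.907464)*exp(u)/(37.933056*exp(6*u) - 135.136512*exp(5*u) + 454.117104*exp(4*u) - 760.922127*exp(3*u) + 1171.784313*exp(2*u) - 899.771733*exp(u) + 651.714363)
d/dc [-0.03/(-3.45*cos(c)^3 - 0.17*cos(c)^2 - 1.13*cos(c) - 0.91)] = (0.3105*cos(c)^2 + 0.0102*cos(c) + 0.0339)*sin(c)/(3.45*cos(c)^3 + 0.17*cos(c)^2 + 1.13*cos(c) + 0.91)^2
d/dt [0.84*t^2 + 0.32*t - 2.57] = 1.68*t + 0.32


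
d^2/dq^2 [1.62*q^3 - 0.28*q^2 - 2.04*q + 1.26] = 9.72*q - 0.56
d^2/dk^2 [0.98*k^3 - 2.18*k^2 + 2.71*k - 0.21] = 5.88*k - 4.36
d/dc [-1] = 0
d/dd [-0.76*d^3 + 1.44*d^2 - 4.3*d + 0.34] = -2.28*d^2 + 2.88*d - 4.3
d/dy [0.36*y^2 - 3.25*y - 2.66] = 0.72*y - 3.25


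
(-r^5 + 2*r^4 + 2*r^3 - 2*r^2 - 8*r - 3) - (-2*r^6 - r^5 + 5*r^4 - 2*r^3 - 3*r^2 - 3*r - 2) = 2*r^6 - 3*r^4 + 4*r^3 + r^2 - 5*r - 1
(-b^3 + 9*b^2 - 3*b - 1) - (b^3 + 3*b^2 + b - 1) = -2*b^3 + 6*b^2 - 4*b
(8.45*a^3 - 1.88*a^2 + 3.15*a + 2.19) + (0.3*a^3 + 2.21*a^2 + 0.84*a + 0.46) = 8.75*a^3 + 0.33*a^2 + 3.99*a + 2.65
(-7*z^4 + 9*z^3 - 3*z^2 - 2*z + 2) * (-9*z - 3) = 63*z^5 - 60*z^4 + 27*z^2 - 12*z - 6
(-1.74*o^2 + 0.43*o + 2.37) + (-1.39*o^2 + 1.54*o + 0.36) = -3.13*o^2 + 1.97*o + 2.73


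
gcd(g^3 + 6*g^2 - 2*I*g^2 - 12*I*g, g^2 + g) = g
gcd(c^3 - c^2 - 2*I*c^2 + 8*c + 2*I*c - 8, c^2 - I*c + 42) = 1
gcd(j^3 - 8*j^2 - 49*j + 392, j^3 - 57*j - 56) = j^2 - j - 56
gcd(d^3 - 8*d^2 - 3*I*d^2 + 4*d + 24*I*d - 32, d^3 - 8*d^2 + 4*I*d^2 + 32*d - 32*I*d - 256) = d^2 + d*(-8 - 4*I) + 32*I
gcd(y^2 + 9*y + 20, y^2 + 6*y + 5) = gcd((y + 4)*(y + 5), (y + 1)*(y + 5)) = y + 5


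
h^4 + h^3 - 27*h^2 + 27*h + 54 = (h - 3)^2*(h + 1)*(h + 6)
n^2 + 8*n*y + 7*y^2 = (n + y)*(n + 7*y)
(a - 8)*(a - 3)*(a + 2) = a^3 - 9*a^2 + 2*a + 48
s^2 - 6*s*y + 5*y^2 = (s - 5*y)*(s - y)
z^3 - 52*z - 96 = (z - 8)*(z + 2)*(z + 6)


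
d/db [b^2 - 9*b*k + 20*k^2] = 2*b - 9*k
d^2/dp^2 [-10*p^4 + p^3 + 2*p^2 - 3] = -120*p^2 + 6*p + 4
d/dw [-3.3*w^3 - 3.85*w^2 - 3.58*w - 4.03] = -9.9*w^2 - 7.7*w - 3.58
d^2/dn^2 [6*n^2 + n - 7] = 12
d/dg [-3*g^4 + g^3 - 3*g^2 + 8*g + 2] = -12*g^3 + 3*g^2 - 6*g + 8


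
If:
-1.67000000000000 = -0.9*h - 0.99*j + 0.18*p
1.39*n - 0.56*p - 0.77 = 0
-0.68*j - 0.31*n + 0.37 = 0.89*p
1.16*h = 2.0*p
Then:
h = -22.50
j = 19.77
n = -4.70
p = -13.05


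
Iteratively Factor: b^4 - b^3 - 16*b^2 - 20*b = (b)*(b^3 - b^2 - 16*b - 20) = b*(b - 5)*(b^2 + 4*b + 4) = b*(b - 5)*(b + 2)*(b + 2)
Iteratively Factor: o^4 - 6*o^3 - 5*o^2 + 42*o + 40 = (o - 4)*(o^3 - 2*o^2 - 13*o - 10) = (o - 4)*(o + 1)*(o^2 - 3*o - 10) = (o - 5)*(o - 4)*(o + 1)*(o + 2)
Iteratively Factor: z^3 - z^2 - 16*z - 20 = (z + 2)*(z^2 - 3*z - 10) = (z + 2)^2*(z - 5)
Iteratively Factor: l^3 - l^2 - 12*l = (l - 4)*(l^2 + 3*l) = l*(l - 4)*(l + 3)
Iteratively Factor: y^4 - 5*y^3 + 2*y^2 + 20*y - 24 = (y - 3)*(y^3 - 2*y^2 - 4*y + 8) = (y - 3)*(y - 2)*(y^2 - 4) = (y - 3)*(y - 2)*(y + 2)*(y - 2)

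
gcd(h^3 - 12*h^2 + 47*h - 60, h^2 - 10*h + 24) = h - 4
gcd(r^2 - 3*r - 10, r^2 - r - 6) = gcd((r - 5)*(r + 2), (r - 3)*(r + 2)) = r + 2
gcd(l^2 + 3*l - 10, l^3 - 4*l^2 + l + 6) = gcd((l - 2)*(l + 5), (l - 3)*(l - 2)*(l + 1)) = l - 2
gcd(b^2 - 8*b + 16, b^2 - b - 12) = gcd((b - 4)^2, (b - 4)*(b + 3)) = b - 4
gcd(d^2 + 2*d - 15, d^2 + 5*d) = d + 5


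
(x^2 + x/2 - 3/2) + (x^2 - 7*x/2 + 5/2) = 2*x^2 - 3*x + 1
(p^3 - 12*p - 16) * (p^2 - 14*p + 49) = p^5 - 14*p^4 + 37*p^3 + 152*p^2 - 364*p - 784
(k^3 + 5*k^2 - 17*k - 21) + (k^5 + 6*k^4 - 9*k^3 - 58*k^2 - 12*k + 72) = k^5 + 6*k^4 - 8*k^3 - 53*k^2 - 29*k + 51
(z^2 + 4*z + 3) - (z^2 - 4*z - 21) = 8*z + 24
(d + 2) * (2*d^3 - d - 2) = 2*d^4 + 4*d^3 - d^2 - 4*d - 4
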